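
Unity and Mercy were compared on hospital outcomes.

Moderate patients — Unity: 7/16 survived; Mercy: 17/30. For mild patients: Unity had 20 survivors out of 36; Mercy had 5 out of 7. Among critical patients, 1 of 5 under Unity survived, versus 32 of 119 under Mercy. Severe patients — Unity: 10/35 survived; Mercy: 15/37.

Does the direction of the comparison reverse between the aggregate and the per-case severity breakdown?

Moderate: Unity 7/16 = 43.8%, Mercy 17/30 = 56.7% → Mercy
Mild: Unity 20/36 = 55.6%, Mercy 5/7 = 71.4% → Mercy
Critical: Unity 1/5 = 20.0%, Mercy 32/119 = 26.9% → Mercy
Severe: Unity 10/35 = 28.6%, Mercy 15/37 = 40.5% → Mercy
Overall: Unity 38/92 = 41.3%, Mercy 69/193 = 35.8% → Unity
Mercy wins each case group but Unity wins overall — the comparison reverses. Mercy's patients skew toward critical, which has a lower base rate.

Yes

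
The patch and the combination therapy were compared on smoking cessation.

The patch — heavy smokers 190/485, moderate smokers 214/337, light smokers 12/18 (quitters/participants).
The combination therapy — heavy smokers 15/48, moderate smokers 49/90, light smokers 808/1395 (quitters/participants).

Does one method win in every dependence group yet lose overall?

Yes

Heavy smokers: the patch 190/485 = 39.2%, the combination therapy 15/48 = 31.2% → the patch
Moderate smokers: the patch 214/337 = 63.5%, the combination therapy 49/90 = 54.4% → the patch
Light smokers: the patch 12/18 = 66.7%, the combination therapy 808/1395 = 57.9% → the patch
Overall: the patch 416/840 = 49.5%, the combination therapy 872/1533 = 56.9% → the combination therapy
The patch wins each dependence group but the combination therapy wins overall — the comparison reverses. The patch's participants skew toward heavy smokers, which has a lower base rate.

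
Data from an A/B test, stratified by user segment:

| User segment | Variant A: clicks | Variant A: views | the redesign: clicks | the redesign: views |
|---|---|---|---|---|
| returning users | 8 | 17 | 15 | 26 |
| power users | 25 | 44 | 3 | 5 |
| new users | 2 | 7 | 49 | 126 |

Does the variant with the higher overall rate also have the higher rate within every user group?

No

Returning users: Variant A 8/17 = 47.1%, the redesign 15/26 = 57.7% → the redesign
Power users: Variant A 25/44 = 56.8%, the redesign 3/5 = 60.0% → the redesign
New users: Variant A 2/7 = 28.6%, the redesign 49/126 = 38.9% → the redesign
Overall: Variant A 35/68 = 51.5%, the redesign 67/157 = 42.7% → Variant A
The redesign wins each user group but Variant A wins overall — the comparison reverses. The redesign's views skew toward new users, which has a lower base rate.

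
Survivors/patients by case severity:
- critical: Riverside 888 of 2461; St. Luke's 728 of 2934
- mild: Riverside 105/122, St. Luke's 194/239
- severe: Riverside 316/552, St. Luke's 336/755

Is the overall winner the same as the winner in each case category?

Yes

Critical: Riverside 888/2461 = 36.1%, St. Luke's 728/2934 = 24.8% → Riverside
Mild: Riverside 105/122 = 86.1%, St. Luke's 194/239 = 81.2% → Riverside
Severe: Riverside 316/552 = 57.2%, St. Luke's 336/755 = 44.5% → Riverside
Overall: Riverside 1309/3135 = 41.8%, St. Luke's 1258/3928 = 32.0% → Riverside
Riverside wins overall and in every case group — no reversal.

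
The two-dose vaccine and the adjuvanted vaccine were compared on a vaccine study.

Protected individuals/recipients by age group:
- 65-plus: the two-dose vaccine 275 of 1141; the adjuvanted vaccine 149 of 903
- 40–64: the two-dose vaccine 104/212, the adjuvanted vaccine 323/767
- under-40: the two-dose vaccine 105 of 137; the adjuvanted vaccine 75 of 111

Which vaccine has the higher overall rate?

the two-dose vaccine

65-plus: the two-dose vaccine 275/1141 = 24.1%, the adjuvanted vaccine 149/903 = 16.5% → the two-dose vaccine
40–64: the two-dose vaccine 104/212 = 49.1%, the adjuvanted vaccine 323/767 = 42.1% → the two-dose vaccine
Under-40: the two-dose vaccine 105/137 = 76.6%, the adjuvanted vaccine 75/111 = 67.6% → the two-dose vaccine
Overall: the two-dose vaccine 484/1490 = 32.5%, the adjuvanted vaccine 547/1781 = 30.7% → the two-dose vaccine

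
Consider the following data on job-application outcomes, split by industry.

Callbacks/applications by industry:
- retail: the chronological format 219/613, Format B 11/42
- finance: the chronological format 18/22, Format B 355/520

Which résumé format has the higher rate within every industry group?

Retail: the chronological format 219/613 = 35.7%, Format B 11/42 = 26.2% → the chronological format
Finance: the chronological format 18/22 = 81.8%, Format B 355/520 = 68.3% → the chronological format
The chronological format has the higher rate in both groups.

the chronological format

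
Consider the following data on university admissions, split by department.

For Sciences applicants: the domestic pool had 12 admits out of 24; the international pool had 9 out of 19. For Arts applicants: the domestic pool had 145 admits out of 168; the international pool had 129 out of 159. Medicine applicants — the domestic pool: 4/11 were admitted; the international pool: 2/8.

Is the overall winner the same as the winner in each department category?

Yes

Sciences: the domestic pool 12/24 = 50.0%, the international pool 9/19 = 47.4% → the domestic pool
Arts: the domestic pool 145/168 = 86.3%, the international pool 129/159 = 81.1% → the domestic pool
Medicine: the domestic pool 4/11 = 36.4%, the international pool 2/8 = 25.0% → the domestic pool
Overall: the domestic pool 161/203 = 79.3%, the international pool 140/186 = 75.3% → the domestic pool
The domestic pool wins overall and in every department group — no reversal.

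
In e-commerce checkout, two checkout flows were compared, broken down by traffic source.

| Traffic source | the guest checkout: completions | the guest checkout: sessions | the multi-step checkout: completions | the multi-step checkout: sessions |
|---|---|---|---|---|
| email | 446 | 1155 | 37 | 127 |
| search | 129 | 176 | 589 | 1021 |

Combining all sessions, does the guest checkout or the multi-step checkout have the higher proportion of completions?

the multi-step checkout

Email: the guest checkout 446/1155 = 38.6%, the multi-step checkout 37/127 = 29.1% → the guest checkout
Search: the guest checkout 129/176 = 73.3%, the multi-step checkout 589/1021 = 57.7% → the guest checkout
Overall: the guest checkout 575/1331 = 43.2%, the multi-step checkout 626/1148 = 54.5% → the multi-step checkout
(The guest checkout wins every traffic group but the multi-step checkout wins overall — the guest checkout's sessions skew toward the low-rate email group.)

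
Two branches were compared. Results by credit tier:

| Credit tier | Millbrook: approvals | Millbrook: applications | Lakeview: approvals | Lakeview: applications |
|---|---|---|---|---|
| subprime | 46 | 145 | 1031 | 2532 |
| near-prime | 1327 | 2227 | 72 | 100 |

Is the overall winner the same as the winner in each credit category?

No

Subprime: Millbrook 46/145 = 31.7%, Lakeview 1031/2532 = 40.7% → Lakeview
Near-prime: Millbrook 1327/2227 = 59.6%, Lakeview 72/100 = 72.0% → Lakeview
Overall: Millbrook 1373/2372 = 57.9%, Lakeview 1103/2632 = 41.9% → Millbrook
Lakeview wins each credit group but Millbrook wins overall — the comparison reverses. Lakeview's applications skew toward subprime, which has a lower base rate.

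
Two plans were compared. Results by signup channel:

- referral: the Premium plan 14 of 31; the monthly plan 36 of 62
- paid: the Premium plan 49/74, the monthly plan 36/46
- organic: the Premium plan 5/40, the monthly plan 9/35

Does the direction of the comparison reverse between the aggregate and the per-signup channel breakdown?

No

Referral: the Premium plan 14/31 = 45.2%, the monthly plan 36/62 = 58.1% → the monthly plan
Paid: the Premium plan 49/74 = 66.2%, the monthly plan 36/46 = 78.3% → the monthly plan
Organic: the Premium plan 5/40 = 12.5%, the monthly plan 9/35 = 25.7% → the monthly plan
Overall: the Premium plan 68/145 = 46.9%, the monthly plan 81/143 = 56.6% → the monthly plan
The monthly plan wins overall and in every signup group — no reversal.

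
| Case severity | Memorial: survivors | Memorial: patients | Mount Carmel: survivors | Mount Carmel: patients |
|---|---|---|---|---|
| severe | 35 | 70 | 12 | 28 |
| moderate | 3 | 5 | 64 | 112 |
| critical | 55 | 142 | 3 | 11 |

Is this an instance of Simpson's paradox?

Yes

Severe: Memorial 35/70 = 50.0%, Mount Carmel 12/28 = 42.9% → Memorial
Moderate: Memorial 3/5 = 60.0%, Mount Carmel 64/112 = 57.1% → Memorial
Critical: Memorial 55/142 = 38.7%, Mount Carmel 3/11 = 27.3% → Memorial
Overall: Memorial 93/217 = 42.9%, Mount Carmel 79/151 = 52.3% → Mount Carmel
Memorial wins each case group but Mount Carmel wins overall — the comparison reverses. Memorial's patients skew toward critical, which has a lower base rate.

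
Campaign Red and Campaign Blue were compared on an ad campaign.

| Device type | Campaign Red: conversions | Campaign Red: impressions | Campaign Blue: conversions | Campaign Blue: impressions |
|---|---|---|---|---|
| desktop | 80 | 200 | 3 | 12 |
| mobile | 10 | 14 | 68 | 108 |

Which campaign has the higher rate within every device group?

Campaign Red

Desktop: Campaign Red 80/200 = 40.0%, Campaign Blue 3/12 = 25.0% → Campaign Red
Mobile: Campaign Red 10/14 = 71.4%, Campaign Blue 68/108 = 63.0% → Campaign Red
Campaign Red has the higher rate in both groups.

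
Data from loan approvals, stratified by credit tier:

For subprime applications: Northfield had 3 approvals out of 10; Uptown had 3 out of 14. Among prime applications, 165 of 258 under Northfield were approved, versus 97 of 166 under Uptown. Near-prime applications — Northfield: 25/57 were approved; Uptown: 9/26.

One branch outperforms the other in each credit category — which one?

Subprime: Northfield 3/10 = 30.0%, Uptown 3/14 = 21.4% → Northfield
Prime: Northfield 165/258 = 64.0%, Uptown 97/166 = 58.4% → Northfield
Near-prime: Northfield 25/57 = 43.9%, Uptown 9/26 = 34.6% → Northfield
Northfield has the higher rate in all 3 groups.

Northfield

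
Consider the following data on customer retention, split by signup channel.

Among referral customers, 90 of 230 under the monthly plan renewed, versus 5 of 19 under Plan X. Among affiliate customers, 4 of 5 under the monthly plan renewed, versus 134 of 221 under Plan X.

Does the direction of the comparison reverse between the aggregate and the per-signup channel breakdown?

Yes

Referral: the monthly plan 90/230 = 39.1%, Plan X 5/19 = 26.3% → the monthly plan
Affiliate: the monthly plan 4/5 = 80.0%, Plan X 134/221 = 60.6% → the monthly plan
Overall: the monthly plan 94/235 = 40.0%, Plan X 139/240 = 57.9% → Plan X
The monthly plan wins each signup group but Plan X wins overall — the comparison reverses. The monthly plan's customers skew toward referral, which has a lower base rate.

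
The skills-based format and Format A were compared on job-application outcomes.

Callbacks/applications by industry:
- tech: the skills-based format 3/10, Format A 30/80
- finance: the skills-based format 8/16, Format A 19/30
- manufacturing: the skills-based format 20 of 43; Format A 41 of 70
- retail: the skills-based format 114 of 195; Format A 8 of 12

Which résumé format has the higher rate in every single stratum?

Format A

Tech: the skills-based format 3/10 = 30.0%, Format A 30/80 = 37.5% → Format A
Finance: the skills-based format 8/16 = 50.0%, Format A 19/30 = 63.3% → Format A
Manufacturing: the skills-based format 20/43 = 46.5%, Format A 41/70 = 58.6% → Format A
Retail: the skills-based format 114/195 = 58.5%, Format A 8/12 = 66.7% → Format A
Format A has the higher rate in all 4 groups.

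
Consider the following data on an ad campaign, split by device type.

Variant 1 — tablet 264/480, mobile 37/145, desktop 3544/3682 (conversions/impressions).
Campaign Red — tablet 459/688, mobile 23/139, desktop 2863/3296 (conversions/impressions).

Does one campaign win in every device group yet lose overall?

Tablet: Variant 1 264/480 = 55.0%, Campaign Red 459/688 = 66.7% → Campaign Red
Mobile: Variant 1 37/145 = 25.5%, Campaign Red 23/139 = 16.5% → Variant 1
Desktop: Variant 1 3544/3682 = 96.3%, Campaign Red 2863/3296 = 86.9% → Variant 1
Overall: Variant 1 3845/4307 = 89.3%, Campaign Red 3345/4123 = 81.1% → Variant 1
Neither sweeps: Variant 1 wins 2 of 3 groups, Campaign Red wins 1. Variant 1 wins overall but not every group — no Simpson reversal.

No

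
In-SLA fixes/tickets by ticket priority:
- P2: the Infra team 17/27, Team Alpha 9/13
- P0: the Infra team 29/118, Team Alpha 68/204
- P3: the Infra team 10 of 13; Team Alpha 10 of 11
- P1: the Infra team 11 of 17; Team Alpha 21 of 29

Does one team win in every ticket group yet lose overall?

No

P2: the Infra team 17/27 = 63.0%, Team Alpha 9/13 = 69.2% → Team Alpha
P0: the Infra team 29/118 = 24.6%, Team Alpha 68/204 = 33.3% → Team Alpha
P3: the Infra team 10/13 = 76.9%, Team Alpha 10/11 = 90.9% → Team Alpha
P1: the Infra team 11/17 = 64.7%, Team Alpha 21/29 = 72.4% → Team Alpha
Overall: the Infra team 67/175 = 38.3%, Team Alpha 108/257 = 42.0% → Team Alpha
Team Alpha wins overall and in every ticket group — no reversal.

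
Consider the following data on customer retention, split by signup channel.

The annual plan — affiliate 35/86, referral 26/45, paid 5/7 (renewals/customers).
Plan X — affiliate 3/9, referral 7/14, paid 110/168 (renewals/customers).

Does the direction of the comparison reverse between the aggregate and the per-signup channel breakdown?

Yes

Affiliate: the annual plan 35/86 = 40.7%, Plan X 3/9 = 33.3% → the annual plan
Referral: the annual plan 26/45 = 57.8%, Plan X 7/14 = 50.0% → the annual plan
Paid: the annual plan 5/7 = 71.4%, Plan X 110/168 = 65.5% → the annual plan
Overall: the annual plan 66/138 = 47.8%, Plan X 120/191 = 62.8% → Plan X
The annual plan wins each signup group but Plan X wins overall — the comparison reverses. The annual plan's customers skew toward affiliate, which has a lower base rate.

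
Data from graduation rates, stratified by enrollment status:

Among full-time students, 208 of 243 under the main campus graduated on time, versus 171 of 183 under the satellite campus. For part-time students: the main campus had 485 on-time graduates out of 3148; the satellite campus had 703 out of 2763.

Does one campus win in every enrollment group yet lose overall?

Full-time: the main campus 208/243 = 85.6%, the satellite campus 171/183 = 93.4% → the satellite campus
Part-time: the main campus 485/3148 = 15.4%, the satellite campus 703/2763 = 25.4% → the satellite campus
Overall: the main campus 693/3391 = 20.4%, the satellite campus 874/2946 = 29.7% → the satellite campus
The satellite campus wins overall and in every enrollment group — no reversal.

No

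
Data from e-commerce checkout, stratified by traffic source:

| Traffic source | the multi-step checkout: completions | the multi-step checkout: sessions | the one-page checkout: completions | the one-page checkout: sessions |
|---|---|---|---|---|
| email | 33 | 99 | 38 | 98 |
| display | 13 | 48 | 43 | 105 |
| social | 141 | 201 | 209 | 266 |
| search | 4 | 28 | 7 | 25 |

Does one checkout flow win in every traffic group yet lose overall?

Email: the multi-step checkout 33/99 = 33.3%, the one-page checkout 38/98 = 38.8% → the one-page checkout
Display: the multi-step checkout 13/48 = 27.1%, the one-page checkout 43/105 = 41.0% → the one-page checkout
Social: the multi-step checkout 141/201 = 70.1%, the one-page checkout 209/266 = 78.6% → the one-page checkout
Search: the multi-step checkout 4/28 = 14.3%, the one-page checkout 7/25 = 28.0% → the one-page checkout
Overall: the multi-step checkout 191/376 = 50.8%, the one-page checkout 297/494 = 60.1% → the one-page checkout
The one-page checkout wins overall and in every traffic group — no reversal.

No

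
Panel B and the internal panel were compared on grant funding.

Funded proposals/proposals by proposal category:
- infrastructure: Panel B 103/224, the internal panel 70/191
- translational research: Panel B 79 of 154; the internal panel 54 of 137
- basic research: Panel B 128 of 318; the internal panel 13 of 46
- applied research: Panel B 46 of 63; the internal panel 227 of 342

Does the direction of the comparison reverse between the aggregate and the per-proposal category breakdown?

Yes

Infrastructure: Panel B 103/224 = 46.0%, the internal panel 70/191 = 36.6% → Panel B
Translational research: Panel B 79/154 = 51.3%, the internal panel 54/137 = 39.4% → Panel B
Basic research: Panel B 128/318 = 40.3%, the internal panel 13/46 = 28.3% → Panel B
Applied research: Panel B 46/63 = 73.0%, the internal panel 227/342 = 66.4% → Panel B
Overall: Panel B 356/759 = 46.9%, the internal panel 364/716 = 50.8% → the internal panel
Panel B wins each proposal group but the internal panel wins overall — the comparison reverses. Panel B's proposals skew toward basic research, which has a lower base rate.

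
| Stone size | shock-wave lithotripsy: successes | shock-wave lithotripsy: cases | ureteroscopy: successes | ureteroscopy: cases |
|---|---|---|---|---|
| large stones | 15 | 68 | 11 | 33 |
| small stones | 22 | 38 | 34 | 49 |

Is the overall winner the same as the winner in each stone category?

Large stones: shock-wave lithotripsy 15/68 = 22.1%, ureteroscopy 11/33 = 33.3% → ureteroscopy
Small stones: shock-wave lithotripsy 22/38 = 57.9%, ureteroscopy 34/49 = 69.4% → ureteroscopy
Overall: shock-wave lithotripsy 37/106 = 34.9%, ureteroscopy 45/82 = 54.9% → ureteroscopy
Ureteroscopy wins overall and in every stone group — no reversal.

Yes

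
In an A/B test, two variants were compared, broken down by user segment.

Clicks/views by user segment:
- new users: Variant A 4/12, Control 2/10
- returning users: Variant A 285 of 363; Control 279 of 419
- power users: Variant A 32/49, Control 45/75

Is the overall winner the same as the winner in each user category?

Yes

New users: Variant A 4/12 = 33.3%, Control 2/10 = 20.0% → Variant A
Returning users: Variant A 285/363 = 78.5%, Control 279/419 = 66.6% → Variant A
Power users: Variant A 32/49 = 65.3%, Control 45/75 = 60.0% → Variant A
Overall: Variant A 321/424 = 75.7%, Control 326/504 = 64.7% → Variant A
Variant A wins overall and in every user group — no reversal.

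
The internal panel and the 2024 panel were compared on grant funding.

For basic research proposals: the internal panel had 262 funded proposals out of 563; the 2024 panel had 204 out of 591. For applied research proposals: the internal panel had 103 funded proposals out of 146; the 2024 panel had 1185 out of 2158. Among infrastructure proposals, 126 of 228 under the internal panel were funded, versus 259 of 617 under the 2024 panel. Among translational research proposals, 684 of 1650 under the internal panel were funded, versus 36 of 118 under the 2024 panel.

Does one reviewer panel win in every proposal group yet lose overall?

Basic research: the internal panel 262/563 = 46.5%, the 2024 panel 204/591 = 34.5% → the internal panel
Applied research: the internal panel 103/146 = 70.5%, the 2024 panel 1185/2158 = 54.9% → the internal panel
Infrastructure: the internal panel 126/228 = 55.3%, the 2024 panel 259/617 = 42.0% → the internal panel
Translational research: the internal panel 684/1650 = 41.5%, the 2024 panel 36/118 = 30.5% → the internal panel
Overall: the internal panel 1175/2587 = 45.4%, the 2024 panel 1684/3484 = 48.3% → the 2024 panel
The internal panel wins each proposal group but the 2024 panel wins overall — the comparison reverses. The internal panel's proposals skew toward translational research, which has a lower base rate.

Yes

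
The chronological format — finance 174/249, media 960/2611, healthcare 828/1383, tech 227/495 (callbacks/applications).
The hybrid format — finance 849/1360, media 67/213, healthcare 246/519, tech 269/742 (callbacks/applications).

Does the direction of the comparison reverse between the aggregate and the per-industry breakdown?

Finance: the chronological format 174/249 = 69.9%, the hybrid format 849/1360 = 62.4% → the chronological format
Media: the chronological format 960/2611 = 36.8%, the hybrid format 67/213 = 31.5% → the chronological format
Healthcare: the chronological format 828/1383 = 59.9%, the hybrid format 246/519 = 47.4% → the chronological format
Tech: the chronological format 227/495 = 45.9%, the hybrid format 269/742 = 36.3% → the chronological format
Overall: the chronological format 2189/4738 = 46.2%, the hybrid format 1431/2834 = 50.5% → the hybrid format
The chronological format wins each industry group but the hybrid format wins overall — the comparison reverses. The chronological format's applications skew toward media, which has a lower base rate.

Yes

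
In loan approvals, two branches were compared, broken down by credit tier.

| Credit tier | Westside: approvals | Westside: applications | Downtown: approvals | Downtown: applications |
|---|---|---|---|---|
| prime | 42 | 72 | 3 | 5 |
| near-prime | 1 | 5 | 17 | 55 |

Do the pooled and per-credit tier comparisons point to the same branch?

No

Prime: Westside 42/72 = 58.3%, Downtown 3/5 = 60.0% → Downtown
Near-prime: Westside 1/5 = 20.0%, Downtown 17/55 = 30.9% → Downtown
Overall: Westside 43/77 = 55.8%, Downtown 20/60 = 33.3% → Westside
Downtown wins each credit group but Westside wins overall — the comparison reverses. Downtown's applications skew toward near-prime, which has a lower base rate.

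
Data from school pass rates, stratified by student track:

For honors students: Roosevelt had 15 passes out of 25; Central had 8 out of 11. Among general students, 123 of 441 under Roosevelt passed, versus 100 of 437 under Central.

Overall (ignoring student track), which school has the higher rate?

Roosevelt

Honors: Roosevelt 15/25 = 60.0%, Central 8/11 = 72.7% → Central
General: Roosevelt 123/441 = 27.9%, Central 100/437 = 22.9% → Roosevelt
Overall: Roosevelt 138/466 = 29.6%, Central 108/448 = 24.1% → Roosevelt
(Neither sweeps every student group, but Roosevelt has the higher pooled rate.)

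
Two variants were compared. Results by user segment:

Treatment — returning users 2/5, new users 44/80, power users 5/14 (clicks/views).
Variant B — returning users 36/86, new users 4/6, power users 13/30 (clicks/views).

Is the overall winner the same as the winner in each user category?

Returning users: Treatment 2/5 = 40.0%, Variant B 36/86 = 41.9% → Variant B
New users: Treatment 44/80 = 55.0%, Variant B 4/6 = 66.7% → Variant B
Power users: Treatment 5/14 = 35.7%, Variant B 13/30 = 43.3% → Variant B
Overall: Treatment 51/99 = 51.5%, Variant B 53/122 = 43.4% → Treatment
Variant B wins each user group but Treatment wins overall — the comparison reverses. Variant B's views skew toward returning users, which has a lower base rate.

No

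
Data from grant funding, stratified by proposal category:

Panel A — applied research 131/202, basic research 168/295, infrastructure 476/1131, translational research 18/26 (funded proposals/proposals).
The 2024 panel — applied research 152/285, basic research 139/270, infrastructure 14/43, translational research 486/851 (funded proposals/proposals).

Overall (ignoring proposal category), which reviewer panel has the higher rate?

the 2024 panel

Applied research: Panel A 131/202 = 64.9%, the 2024 panel 152/285 = 53.3% → Panel A
Basic research: Panel A 168/295 = 56.9%, the 2024 panel 139/270 = 51.5% → Panel A
Infrastructure: Panel A 476/1131 = 42.1%, the 2024 panel 14/43 = 32.6% → Panel A
Translational research: Panel A 18/26 = 69.2%, the 2024 panel 486/851 = 57.1% → Panel A
Overall: Panel A 793/1654 = 47.9%, the 2024 panel 791/1449 = 54.6% → the 2024 panel
(Panel A wins every proposal group but the 2024 panel wins overall — Panel A's proposals skew toward the low-rate infrastructure group.)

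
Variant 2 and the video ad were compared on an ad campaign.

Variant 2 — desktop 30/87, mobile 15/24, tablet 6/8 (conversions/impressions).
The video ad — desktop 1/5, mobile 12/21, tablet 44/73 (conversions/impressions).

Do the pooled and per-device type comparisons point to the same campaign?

Desktop: Variant 2 30/87 = 34.5%, the video ad 1/5 = 20.0% → Variant 2
Mobile: Variant 2 15/24 = 62.5%, the video ad 12/21 = 57.1% → Variant 2
Tablet: Variant 2 6/8 = 75.0%, the video ad 44/73 = 60.3% → Variant 2
Overall: Variant 2 51/119 = 42.9%, the video ad 57/99 = 57.6% → the video ad
Variant 2 wins each device group but the video ad wins overall — the comparison reverses. Variant 2's impressions skew toward desktop, which has a lower base rate.

No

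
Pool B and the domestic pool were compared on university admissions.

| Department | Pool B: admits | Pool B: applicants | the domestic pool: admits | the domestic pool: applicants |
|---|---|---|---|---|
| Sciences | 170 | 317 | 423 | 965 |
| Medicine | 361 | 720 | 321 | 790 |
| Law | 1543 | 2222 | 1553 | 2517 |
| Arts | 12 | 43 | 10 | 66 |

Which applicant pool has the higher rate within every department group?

Sciences: Pool B 170/317 = 53.6%, the domestic pool 423/965 = 43.8% → Pool B
Medicine: Pool B 361/720 = 50.1%, the domestic pool 321/790 = 40.6% → Pool B
Law: Pool B 1543/2222 = 69.4%, the domestic pool 1553/2517 = 61.7% → Pool B
Arts: Pool B 12/43 = 27.9%, the domestic pool 10/66 = 15.2% → Pool B
Pool B has the higher rate in all 4 groups.

Pool B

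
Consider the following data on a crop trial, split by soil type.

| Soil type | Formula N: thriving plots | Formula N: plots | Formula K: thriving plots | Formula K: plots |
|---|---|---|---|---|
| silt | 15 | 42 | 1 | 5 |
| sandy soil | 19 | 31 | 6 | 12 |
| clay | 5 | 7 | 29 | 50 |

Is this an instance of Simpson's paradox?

Silt: Formula N 15/42 = 35.7%, Formula K 1/5 = 20.0% → Formula N
Sandy soil: Formula N 19/31 = 61.3%, Formula K 6/12 = 50.0% → Formula N
Clay: Formula N 5/7 = 71.4%, Formula K 29/50 = 58.0% → Formula N
Overall: Formula N 39/80 = 48.8%, Formula K 36/67 = 53.7% → Formula K
Formula N wins each soil group but Formula K wins overall — the comparison reverses. Formula N's plots skew toward silt, which has a lower base rate.

Yes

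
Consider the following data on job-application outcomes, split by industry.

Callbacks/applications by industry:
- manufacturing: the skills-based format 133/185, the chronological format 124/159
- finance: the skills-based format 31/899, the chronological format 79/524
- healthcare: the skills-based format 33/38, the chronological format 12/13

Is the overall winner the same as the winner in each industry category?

Manufacturing: the skills-based format 133/185 = 71.9%, the chronological format 124/159 = 78.0% → the chronological format
Finance: the skills-based format 31/899 = 3.4%, the chronological format 79/524 = 15.1% → the chronological format
Healthcare: the skills-based format 33/38 = 86.8%, the chronological format 12/13 = 92.3% → the chronological format
Overall: the skills-based format 197/1122 = 17.6%, the chronological format 215/696 = 30.9% → the chronological format
The chronological format wins overall and in every industry group — no reversal.

Yes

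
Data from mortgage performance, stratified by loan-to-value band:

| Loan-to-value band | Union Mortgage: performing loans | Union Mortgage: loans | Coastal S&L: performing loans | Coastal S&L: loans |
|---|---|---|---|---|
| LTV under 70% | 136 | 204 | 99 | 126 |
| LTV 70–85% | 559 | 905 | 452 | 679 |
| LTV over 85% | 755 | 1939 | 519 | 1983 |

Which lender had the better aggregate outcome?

LTV under 70%: Union Mortgage 136/204 = 66.7%, Coastal S&L 99/126 = 78.6% → Coastal S&L
LTV 70–85%: Union Mortgage 559/905 = 61.8%, Coastal S&L 452/679 = 66.6% → Coastal S&L
LTV over 85%: Union Mortgage 755/1939 = 38.9%, Coastal S&L 519/1983 = 26.2% → Union Mortgage
Overall: Union Mortgage 1450/3048 = 47.6%, Coastal S&L 1070/2788 = 38.4% → Union Mortgage
(Neither sweeps every loan-to-value group, but Union Mortgage has the higher pooled rate.)

Union Mortgage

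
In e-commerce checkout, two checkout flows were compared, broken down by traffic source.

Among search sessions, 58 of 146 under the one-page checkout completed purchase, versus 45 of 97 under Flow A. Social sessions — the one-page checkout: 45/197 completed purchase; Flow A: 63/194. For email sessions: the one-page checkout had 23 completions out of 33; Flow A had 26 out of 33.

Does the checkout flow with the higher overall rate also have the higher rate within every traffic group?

Yes

Search: the one-page checkout 58/146 = 39.7%, Flow A 45/97 = 46.4% → Flow A
Social: the one-page checkout 45/197 = 22.8%, Flow A 63/194 = 32.5% → Flow A
Email: the one-page checkout 23/33 = 69.7%, Flow A 26/33 = 78.8% → Flow A
Overall: the one-page checkout 126/376 = 33.5%, Flow A 134/324 = 41.4% → Flow A
Flow A wins overall and in every traffic group — no reversal.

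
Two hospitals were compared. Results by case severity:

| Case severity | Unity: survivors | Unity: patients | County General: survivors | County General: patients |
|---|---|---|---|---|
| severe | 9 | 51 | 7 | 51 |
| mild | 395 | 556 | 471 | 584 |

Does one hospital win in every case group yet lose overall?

No

Severe: Unity 9/51 = 17.6%, County General 7/51 = 13.7% → Unity
Mild: Unity 395/556 = 71.0%, County General 471/584 = 80.7% → County General
Overall: Unity 404/607 = 66.6%, County General 478/635 = 75.3% → County General
Neither sweeps: Unity wins 1 of 2 groups, County General wins 1. County General wins overall but not every group — no Simpson reversal.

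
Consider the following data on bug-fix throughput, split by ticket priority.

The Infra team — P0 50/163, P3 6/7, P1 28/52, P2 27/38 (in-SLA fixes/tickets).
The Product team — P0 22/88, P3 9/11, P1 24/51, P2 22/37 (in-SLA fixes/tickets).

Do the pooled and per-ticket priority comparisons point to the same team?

P0: the Infra team 50/163 = 30.7%, the Product team 22/88 = 25.0% → the Infra team
P3: the Infra team 6/7 = 85.7%, the Product team 9/11 = 81.8% → the Infra team
P1: the Infra team 28/52 = 53.8%, the Product team 24/51 = 47.1% → the Infra team
P2: the Infra team 27/38 = 71.1%, the Product team 22/37 = 59.5% → the Infra team
Overall: the Infra team 111/260 = 42.7%, the Product team 77/187 = 41.2% → the Infra team
The Infra team wins overall and in every ticket group — no reversal.

Yes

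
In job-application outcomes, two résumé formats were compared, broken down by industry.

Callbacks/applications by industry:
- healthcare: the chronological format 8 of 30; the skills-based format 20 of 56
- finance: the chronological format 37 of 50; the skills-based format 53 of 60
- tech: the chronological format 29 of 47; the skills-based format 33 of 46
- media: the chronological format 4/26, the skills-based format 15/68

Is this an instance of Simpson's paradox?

No

Healthcare: the chronological format 8/30 = 26.7%, the skills-based format 20/56 = 35.7% → the skills-based format
Finance: the chronological format 37/50 = 74.0%, the skills-based format 53/60 = 88.3% → the skills-based format
Tech: the chronological format 29/47 = 61.7%, the skills-based format 33/46 = 71.7% → the skills-based format
Media: the chronological format 4/26 = 15.4%, the skills-based format 15/68 = 22.1% → the skills-based format
Overall: the chronological format 78/153 = 51.0%, the skills-based format 121/230 = 52.6% → the skills-based format
The skills-based format wins overall and in every industry group — no reversal.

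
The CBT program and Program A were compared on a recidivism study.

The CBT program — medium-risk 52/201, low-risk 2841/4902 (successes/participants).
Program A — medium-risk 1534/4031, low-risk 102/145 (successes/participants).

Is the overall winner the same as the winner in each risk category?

No

Medium-risk: the CBT program 52/201 = 25.9%, Program A 1534/4031 = 38.1% → Program A
Low-risk: the CBT program 2841/4902 = 58.0%, Program A 102/145 = 70.3% → Program A
Overall: the CBT program 2893/5103 = 56.7%, Program A 1636/4176 = 39.2% → the CBT program
Program A wins each risk group but the CBT program wins overall — the comparison reverses. Program A's participants skew toward medium-risk, which has a lower base rate.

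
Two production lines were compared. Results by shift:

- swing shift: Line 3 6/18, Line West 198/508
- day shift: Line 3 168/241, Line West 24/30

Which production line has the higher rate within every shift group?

Swing shift: Line 3 6/18 = 33.3%, Line West 198/508 = 39.0% → Line West
Day shift: Line 3 168/241 = 69.7%, Line West 24/30 = 80.0% → Line West
Line West has the higher rate in both groups.

Line West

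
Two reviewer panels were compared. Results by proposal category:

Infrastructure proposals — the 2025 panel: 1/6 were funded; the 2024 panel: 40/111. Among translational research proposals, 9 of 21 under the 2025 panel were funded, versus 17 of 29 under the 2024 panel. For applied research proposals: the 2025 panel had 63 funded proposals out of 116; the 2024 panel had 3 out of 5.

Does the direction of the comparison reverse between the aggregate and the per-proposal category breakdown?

Infrastructure: the 2025 panel 1/6 = 16.7%, the 2024 panel 40/111 = 36.0% → the 2024 panel
Translational research: the 2025 panel 9/21 = 42.9%, the 2024 panel 17/29 = 58.6% → the 2024 panel
Applied research: the 2025 panel 63/116 = 54.3%, the 2024 panel 3/5 = 60.0% → the 2024 panel
Overall: the 2025 panel 73/143 = 51.0%, the 2024 panel 60/145 = 41.4% → the 2025 panel
The 2024 panel wins each proposal group but the 2025 panel wins overall — the comparison reverses. The 2024 panel's proposals skew toward infrastructure, which has a lower base rate.

Yes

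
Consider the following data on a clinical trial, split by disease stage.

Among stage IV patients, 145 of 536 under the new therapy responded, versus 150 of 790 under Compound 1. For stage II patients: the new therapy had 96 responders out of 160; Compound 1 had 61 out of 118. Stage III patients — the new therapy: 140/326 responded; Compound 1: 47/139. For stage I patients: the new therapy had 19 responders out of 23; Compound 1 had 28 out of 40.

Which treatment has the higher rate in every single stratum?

Stage IV: the new therapy 145/536 = 27.1%, Compound 1 150/790 = 19.0% → the new therapy
Stage II: the new therapy 96/160 = 60.0%, Compound 1 61/118 = 51.7% → the new therapy
Stage III: the new therapy 140/326 = 42.9%, Compound 1 47/139 = 33.8% → the new therapy
Stage I: the new therapy 19/23 = 82.6%, Compound 1 28/40 = 70.0% → the new therapy
The new therapy has the higher rate in all 4 groups.

the new therapy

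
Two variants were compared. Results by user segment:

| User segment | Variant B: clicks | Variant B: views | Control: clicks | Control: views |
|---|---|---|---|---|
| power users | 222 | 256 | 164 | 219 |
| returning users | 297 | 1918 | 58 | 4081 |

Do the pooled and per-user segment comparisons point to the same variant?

Yes

Power users: Variant B 222/256 = 86.7%, Control 164/219 = 74.9% → Variant B
Returning users: Variant B 297/1918 = 15.5%, Control 58/4081 = 1.4% → Variant B
Overall: Variant B 519/2174 = 23.9%, Control 222/4300 = 5.2% → Variant B
Variant B wins overall and in every user group — no reversal.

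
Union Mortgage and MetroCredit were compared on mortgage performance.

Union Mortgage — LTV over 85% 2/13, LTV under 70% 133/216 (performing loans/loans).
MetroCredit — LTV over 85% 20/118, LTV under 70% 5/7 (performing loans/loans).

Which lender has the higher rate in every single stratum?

MetroCredit

LTV over 85%: Union Mortgage 2/13 = 15.4%, MetroCredit 20/118 = 16.9% → MetroCredit
LTV under 70%: Union Mortgage 133/216 = 61.6%, MetroCredit 5/7 = 71.4% → MetroCredit
MetroCredit has the higher rate in both groups.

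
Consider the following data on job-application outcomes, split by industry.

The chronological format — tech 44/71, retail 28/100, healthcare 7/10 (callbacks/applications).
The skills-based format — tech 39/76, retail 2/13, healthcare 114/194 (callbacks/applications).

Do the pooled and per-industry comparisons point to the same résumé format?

No

Tech: the chronological format 44/71 = 62.0%, the skills-based format 39/76 = 51.3% → the chronological format
Retail: the chronological format 28/100 = 28.0%, the skills-based format 2/13 = 15.4% → the chronological format
Healthcare: the chronological format 7/10 = 70.0%, the skills-based format 114/194 = 58.8% → the chronological format
Overall: the chronological format 79/181 = 43.6%, the skills-based format 155/283 = 54.8% → the skills-based format
The chronological format wins each industry group but the skills-based format wins overall — the comparison reverses. The chronological format's applications skew toward retail, which has a lower base rate.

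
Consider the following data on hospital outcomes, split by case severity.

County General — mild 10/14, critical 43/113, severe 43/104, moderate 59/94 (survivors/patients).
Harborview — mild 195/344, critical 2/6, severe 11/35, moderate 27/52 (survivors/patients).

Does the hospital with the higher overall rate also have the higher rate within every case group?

Mild: County General 10/14 = 71.4%, Harborview 195/344 = 56.7% → County General
Critical: County General 43/113 = 38.1%, Harborview 2/6 = 33.3% → County General
Severe: County General 43/104 = 41.3%, Harborview 11/35 = 31.4% → County General
Moderate: County General 59/94 = 62.8%, Harborview 27/52 = 51.9% → County General
Overall: County General 155/325 = 47.7%, Harborview 235/437 = 53.8% → Harborview
County General wins each case group but Harborview wins overall — the comparison reverses. County General's patients skew toward critical, which has a lower base rate.

No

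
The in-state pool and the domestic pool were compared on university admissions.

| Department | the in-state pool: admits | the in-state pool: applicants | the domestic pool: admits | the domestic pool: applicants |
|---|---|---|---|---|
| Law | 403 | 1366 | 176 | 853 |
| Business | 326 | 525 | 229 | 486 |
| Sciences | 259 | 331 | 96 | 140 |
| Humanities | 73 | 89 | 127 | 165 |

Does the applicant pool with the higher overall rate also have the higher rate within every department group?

Law: the in-state pool 403/1366 = 29.5%, the domestic pool 176/853 = 20.6% → the in-state pool
Business: the in-state pool 326/525 = 62.1%, the domestic pool 229/486 = 47.1% → the in-state pool
Sciences: the in-state pool 259/331 = 78.2%, the domestic pool 96/140 = 68.6% → the in-state pool
Humanities: the in-state pool 73/89 = 82.0%, the domestic pool 127/165 = 77.0% → the in-state pool
Overall: the in-state pool 1061/2311 = 45.9%, the domestic pool 628/1644 = 38.2% → the in-state pool
The in-state pool wins overall and in every department group — no reversal.

Yes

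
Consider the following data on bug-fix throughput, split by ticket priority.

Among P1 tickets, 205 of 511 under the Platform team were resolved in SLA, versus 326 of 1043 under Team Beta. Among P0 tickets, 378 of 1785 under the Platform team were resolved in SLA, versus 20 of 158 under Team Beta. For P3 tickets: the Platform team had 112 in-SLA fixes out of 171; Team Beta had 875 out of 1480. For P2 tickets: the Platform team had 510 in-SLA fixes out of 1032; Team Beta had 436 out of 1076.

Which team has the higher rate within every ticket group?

P1: the Platform team 205/511 = 40.1%, Team Beta 326/1043 = 31.3% → the Platform team
P0: the Platform team 378/1785 = 21.2%, Team Beta 20/158 = 12.7% → the Platform team
P3: the Platform team 112/171 = 65.5%, Team Beta 875/1480 = 59.1% → the Platform team
P2: the Platform team 510/1032 = 49.4%, Team Beta 436/1076 = 40.5% → the Platform team
The Platform team has the higher rate in all 4 groups.

the Platform team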